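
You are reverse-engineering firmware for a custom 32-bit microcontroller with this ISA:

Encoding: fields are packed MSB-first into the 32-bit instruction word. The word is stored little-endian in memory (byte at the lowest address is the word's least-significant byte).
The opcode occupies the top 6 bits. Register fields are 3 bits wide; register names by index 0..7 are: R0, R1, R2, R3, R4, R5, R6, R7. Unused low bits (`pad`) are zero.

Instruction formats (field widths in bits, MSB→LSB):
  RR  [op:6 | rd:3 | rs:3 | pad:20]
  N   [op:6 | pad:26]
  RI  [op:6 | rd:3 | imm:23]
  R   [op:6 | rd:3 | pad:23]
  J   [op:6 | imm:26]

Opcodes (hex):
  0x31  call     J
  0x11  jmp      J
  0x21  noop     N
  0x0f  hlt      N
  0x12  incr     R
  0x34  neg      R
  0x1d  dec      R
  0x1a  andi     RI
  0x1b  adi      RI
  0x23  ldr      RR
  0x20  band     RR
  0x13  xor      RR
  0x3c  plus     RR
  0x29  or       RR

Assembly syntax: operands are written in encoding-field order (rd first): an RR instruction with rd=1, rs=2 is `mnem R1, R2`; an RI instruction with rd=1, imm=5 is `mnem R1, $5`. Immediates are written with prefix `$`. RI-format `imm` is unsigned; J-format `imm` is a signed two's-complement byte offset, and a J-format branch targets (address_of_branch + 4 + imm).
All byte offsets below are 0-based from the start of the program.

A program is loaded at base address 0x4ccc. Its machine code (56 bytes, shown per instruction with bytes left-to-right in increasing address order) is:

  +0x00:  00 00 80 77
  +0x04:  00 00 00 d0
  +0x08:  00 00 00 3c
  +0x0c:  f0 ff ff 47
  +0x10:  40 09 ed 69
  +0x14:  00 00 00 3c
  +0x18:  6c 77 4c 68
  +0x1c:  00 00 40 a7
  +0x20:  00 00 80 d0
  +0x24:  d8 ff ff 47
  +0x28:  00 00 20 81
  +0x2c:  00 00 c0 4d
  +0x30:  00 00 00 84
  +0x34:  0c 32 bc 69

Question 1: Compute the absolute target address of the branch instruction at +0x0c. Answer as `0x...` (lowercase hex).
0x4ccc

[0c] f0 ff ff 47 → 0x47fffff0
  top 6b → 0x11 → jmp [J]
  imm@[25:0]=0x3fffff0 (s26→-16) ⇒ $-16
  target = base 0x4ccc + off 0x0c + 4 + imm -16 = 0x4ccc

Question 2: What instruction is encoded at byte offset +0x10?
+0x10: 40 09 ed 69 ⇒ word 0x69ed0940 (little)
  op=0x69ed0940>>26=0x1a ⇒ andi (RI)
  rd: (w>>23)&0x7=0x3 → R3
  imm: (w>>0)&0x7fffff=0x6d0940 → $7145792

andi R3, $7145792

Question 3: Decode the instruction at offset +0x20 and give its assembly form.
neg R1

+0x20: 00 00 80 d0 ⇒ word 0xd0800000 (little)
  op=0xd0800000>>26=0x34 ⇒ neg (R)
  rd@[25:23]=0x1 ⇒ R1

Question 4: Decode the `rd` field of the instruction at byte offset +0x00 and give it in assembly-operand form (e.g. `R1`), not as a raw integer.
R7

+0x00: 00 00 80 77 ⇒ word 0x77800000 (little)
  opcode bits[31:26]=0x1d: dec/R
  rd@[25:23]=0x7 ⇒ R7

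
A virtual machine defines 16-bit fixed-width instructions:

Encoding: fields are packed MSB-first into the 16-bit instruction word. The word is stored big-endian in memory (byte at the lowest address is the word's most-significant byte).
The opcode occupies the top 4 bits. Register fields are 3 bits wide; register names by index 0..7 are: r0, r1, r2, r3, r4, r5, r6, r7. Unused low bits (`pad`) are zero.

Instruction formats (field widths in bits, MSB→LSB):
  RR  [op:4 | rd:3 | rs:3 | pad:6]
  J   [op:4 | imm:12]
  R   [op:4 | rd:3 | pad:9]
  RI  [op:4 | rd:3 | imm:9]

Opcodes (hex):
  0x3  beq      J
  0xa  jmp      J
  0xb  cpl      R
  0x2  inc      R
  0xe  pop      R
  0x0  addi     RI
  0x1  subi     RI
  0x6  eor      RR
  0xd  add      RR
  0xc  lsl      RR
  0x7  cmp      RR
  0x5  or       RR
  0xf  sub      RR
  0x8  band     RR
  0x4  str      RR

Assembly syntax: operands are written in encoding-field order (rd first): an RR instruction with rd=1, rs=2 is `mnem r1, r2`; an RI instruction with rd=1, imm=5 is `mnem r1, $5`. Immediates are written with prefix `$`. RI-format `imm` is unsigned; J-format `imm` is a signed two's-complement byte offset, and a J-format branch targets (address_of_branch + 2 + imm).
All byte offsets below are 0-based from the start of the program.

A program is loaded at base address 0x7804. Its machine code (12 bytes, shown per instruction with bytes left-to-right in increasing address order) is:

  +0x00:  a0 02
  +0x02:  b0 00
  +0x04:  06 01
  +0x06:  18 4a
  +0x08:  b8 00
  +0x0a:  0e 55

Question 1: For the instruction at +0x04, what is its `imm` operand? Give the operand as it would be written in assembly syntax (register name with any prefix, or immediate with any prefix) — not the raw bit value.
$1

[04] 06 01 → 0x0601
  opcode bits[15:12]=0x0: addi/RI
  rd: (w>>9)&0x7=0x3 → r3
  imm: (w>>0)&0x1ff=0x1 → $1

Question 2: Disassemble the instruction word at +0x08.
off 0x08: read b8 00 as big → 0xb800
  top 4b → 0xb → cpl [R]
  rd: (w>>9)&0x7=0x4 → r4

cpl r4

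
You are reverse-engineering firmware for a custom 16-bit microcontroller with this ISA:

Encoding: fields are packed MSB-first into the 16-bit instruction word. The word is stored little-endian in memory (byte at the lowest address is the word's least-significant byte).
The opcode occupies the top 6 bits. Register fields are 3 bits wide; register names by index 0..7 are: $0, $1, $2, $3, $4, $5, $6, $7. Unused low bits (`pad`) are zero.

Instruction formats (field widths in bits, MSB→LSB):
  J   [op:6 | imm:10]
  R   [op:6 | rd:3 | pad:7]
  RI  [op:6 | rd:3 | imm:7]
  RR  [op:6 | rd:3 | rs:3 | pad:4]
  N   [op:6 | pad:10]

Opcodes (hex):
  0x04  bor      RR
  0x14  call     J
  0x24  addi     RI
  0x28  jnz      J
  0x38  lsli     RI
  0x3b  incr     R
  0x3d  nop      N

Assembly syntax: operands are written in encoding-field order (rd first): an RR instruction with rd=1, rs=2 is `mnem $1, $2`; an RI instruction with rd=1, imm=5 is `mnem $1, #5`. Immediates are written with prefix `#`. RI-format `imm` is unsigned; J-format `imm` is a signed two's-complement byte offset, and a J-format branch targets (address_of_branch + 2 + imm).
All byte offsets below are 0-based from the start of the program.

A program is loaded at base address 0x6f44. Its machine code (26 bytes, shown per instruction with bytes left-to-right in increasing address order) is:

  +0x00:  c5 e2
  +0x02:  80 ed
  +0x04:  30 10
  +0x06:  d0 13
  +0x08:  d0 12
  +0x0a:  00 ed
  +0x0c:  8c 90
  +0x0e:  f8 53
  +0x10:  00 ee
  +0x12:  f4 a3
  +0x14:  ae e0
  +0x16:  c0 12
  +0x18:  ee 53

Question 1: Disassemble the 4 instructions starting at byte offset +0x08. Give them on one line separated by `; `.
bor $5, $5; incr $2; addi $1, #12; call #-8

@+08  little-endian(d0 12) = 0x12d0
  top 6b → 0x4 → bor [RR]
  rd: (w>>7)&0x7=0x5 → $5
  rs: (w>>4)&0x7=0x5 → $5
@+0a  little-endian(00 ed) = 0xed00
  top 6b → 0x3b → incr [R]
  rd: (w>>7)&0x7=0x2 → $2
@+0c  little-endian(8c 90) = 0x908c
  top 6b → 0x24 → addi [RI]
  rd: (w>>7)&0x7=0x1 → $1
  imm: (w>>0)&0x7f=0xc → #12
@+0e  little-endian(f8 53) = 0x53f8
  top 6b → 0x14 → call [J]
  imm: (w>>0)&0x3ff=0x3f8 (s10→-8) → #-8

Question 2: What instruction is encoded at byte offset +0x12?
jnz #-12

off 0x12: read f4 a3 as little → 0xa3f4
  op=0xa3f4>>10=0x28 ⇒ jnz (J)
  imm@[9:0]=0x3f4 (s10→-12) ⇒ #-12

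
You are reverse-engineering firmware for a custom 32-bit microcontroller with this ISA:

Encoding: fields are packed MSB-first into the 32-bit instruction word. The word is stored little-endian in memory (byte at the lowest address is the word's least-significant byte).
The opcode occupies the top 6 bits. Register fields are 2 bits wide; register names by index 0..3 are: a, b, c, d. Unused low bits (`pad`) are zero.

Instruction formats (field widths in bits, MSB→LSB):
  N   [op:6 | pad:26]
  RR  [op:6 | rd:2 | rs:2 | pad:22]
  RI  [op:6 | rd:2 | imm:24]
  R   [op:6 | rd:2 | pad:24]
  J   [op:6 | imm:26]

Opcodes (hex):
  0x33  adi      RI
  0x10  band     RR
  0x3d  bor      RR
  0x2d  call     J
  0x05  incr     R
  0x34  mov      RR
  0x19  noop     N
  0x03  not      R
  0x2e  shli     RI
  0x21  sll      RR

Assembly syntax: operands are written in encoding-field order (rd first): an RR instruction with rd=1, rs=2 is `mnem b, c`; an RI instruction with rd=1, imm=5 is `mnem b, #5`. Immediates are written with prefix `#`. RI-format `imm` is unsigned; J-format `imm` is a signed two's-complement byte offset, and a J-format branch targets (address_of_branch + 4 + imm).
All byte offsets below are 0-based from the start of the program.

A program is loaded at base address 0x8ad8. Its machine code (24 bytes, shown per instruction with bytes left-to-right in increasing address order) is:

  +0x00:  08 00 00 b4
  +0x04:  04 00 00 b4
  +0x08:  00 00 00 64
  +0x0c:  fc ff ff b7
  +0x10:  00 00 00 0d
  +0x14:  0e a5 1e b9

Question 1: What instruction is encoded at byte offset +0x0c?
off 0x0c: read fc ff ff b7 as little → 0xb7fffffc
  op=0xb7fffffc>>26=0x2d ⇒ call (J)
  [25:0] imm=67108860 (s26→-4) = #-4

call #-4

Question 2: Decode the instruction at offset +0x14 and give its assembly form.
shli b, #2008334

@+14  little-endian(0e a5 1e b9) = 0xb91ea50e
  top 6b → 0x2e → shli [RI]
  rd@[25:24]=0x1 ⇒ b
  imm@[23:0]=0x1ea50e ⇒ #2008334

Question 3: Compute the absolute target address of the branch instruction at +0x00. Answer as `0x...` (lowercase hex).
0x8ae4

+0x00: 08 00 00 b4 ⇒ word 0xb4000008 (little)
  op=0xb4000008>>26=0x2d ⇒ call (J)
  imm: (w>>0)&0x3ffffff=0x8 → #8
  target = base 0x8ad8 + off 0x00 + 4 + imm 8 = 0x8ae4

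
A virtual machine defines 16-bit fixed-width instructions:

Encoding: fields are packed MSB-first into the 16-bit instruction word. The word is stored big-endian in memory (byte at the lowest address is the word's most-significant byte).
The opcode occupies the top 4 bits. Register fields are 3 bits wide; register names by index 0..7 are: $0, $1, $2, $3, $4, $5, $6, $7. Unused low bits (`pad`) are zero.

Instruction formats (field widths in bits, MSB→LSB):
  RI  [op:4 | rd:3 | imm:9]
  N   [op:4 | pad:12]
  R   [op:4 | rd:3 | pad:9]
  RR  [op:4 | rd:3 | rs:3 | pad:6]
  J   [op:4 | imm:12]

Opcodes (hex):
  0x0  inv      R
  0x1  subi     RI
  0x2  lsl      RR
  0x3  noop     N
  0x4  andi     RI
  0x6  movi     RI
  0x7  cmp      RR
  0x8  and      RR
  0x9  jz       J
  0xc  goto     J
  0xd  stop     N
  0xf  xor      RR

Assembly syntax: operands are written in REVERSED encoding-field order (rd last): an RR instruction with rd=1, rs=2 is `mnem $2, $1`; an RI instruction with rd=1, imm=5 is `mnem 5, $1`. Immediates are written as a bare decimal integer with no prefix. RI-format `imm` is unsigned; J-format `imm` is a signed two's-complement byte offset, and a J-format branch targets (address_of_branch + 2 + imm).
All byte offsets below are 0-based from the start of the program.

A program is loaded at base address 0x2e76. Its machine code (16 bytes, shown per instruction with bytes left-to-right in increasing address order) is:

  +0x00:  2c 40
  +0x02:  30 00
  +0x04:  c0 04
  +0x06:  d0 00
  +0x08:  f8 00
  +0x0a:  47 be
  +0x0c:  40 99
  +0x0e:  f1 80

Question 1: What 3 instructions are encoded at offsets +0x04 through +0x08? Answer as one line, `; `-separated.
goto 4; stop; xor $0, $4

[04] c0 04 → 0xc004
  op=0xc004>>12=0xc ⇒ goto (J)
  [11:0] imm=4 = 4
[06] d0 00 → 0xd000
  op=0xd000>>12=0xd ⇒ stop (N)
[08] f8 00 → 0xf800
  op=0xf800>>12=0xf ⇒ xor (RR)
  [11:9] rd=4 = $4
  [8:6] rs=0 = $0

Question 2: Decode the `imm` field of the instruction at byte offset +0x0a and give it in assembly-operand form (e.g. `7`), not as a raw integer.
[0a] 47 be → 0x47be
  top 4b → 0x4 → andi [RI]
  rd: (w>>9)&0x7=0x3 → $3
  imm: (w>>0)&0x1ff=0x1be → 446

446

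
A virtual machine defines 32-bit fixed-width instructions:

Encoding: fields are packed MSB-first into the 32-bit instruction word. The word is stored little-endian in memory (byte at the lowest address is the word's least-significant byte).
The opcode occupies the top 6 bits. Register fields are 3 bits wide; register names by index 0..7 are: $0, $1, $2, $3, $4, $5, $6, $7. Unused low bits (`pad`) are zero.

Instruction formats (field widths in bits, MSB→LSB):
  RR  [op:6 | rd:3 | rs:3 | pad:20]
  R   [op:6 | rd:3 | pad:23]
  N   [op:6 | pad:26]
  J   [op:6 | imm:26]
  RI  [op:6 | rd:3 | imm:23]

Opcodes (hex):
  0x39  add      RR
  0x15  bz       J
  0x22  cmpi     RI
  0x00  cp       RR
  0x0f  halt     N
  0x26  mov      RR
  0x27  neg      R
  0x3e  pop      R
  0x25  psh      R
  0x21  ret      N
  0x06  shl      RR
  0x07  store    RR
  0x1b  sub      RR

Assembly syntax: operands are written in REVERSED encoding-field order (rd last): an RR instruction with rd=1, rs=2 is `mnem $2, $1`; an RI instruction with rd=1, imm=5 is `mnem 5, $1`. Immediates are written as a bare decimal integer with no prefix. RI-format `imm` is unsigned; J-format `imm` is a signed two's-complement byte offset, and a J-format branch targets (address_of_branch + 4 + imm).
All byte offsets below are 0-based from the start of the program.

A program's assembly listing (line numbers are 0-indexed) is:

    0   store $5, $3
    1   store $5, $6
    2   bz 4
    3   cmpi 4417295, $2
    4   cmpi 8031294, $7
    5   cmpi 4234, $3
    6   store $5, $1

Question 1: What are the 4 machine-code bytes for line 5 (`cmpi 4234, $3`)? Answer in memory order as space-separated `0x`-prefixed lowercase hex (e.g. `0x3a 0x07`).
0x8a 0x10 0x80 0x89

line 5 (cmpi): pack op=0x22:6|rd=3:3|imm=4234:23 = 0x8980108a; little→ 8a 10 80 89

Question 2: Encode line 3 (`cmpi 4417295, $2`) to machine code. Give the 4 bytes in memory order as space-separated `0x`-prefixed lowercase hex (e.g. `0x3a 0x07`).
line 3 (cmpi): pack op=0x22:6|rd=2:3|imm=4417295:23 = 0x8943670f; little→ 0f 67 43 89

0x0f 0x67 0x43 0x89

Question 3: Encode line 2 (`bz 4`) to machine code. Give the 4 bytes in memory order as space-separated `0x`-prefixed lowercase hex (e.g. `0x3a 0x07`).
0x04 0x00 0x00 0x54

2. bz fields op=0x15:6|imm=4:26 → word 54000004h → 04 00 00 54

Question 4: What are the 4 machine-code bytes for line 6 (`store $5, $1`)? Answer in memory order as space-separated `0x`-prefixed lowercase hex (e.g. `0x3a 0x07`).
L6: store op=0x7:6|rd=1:3|rs=5:3|pad=0:20 ⇒ 0x1cd00000 ⇒ little 00 00 d0 1c

0x00 0x00 0xd0 0x1c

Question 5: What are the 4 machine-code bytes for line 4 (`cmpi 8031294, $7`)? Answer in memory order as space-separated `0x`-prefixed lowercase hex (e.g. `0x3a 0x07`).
line 4 (cmpi): pack op=0x22:6|rd=7:3|imm=8031294:23 = 0x8bfa8c3e; little→ 3e 8c fa 8b

0x3e 0x8c 0xfa 0x8b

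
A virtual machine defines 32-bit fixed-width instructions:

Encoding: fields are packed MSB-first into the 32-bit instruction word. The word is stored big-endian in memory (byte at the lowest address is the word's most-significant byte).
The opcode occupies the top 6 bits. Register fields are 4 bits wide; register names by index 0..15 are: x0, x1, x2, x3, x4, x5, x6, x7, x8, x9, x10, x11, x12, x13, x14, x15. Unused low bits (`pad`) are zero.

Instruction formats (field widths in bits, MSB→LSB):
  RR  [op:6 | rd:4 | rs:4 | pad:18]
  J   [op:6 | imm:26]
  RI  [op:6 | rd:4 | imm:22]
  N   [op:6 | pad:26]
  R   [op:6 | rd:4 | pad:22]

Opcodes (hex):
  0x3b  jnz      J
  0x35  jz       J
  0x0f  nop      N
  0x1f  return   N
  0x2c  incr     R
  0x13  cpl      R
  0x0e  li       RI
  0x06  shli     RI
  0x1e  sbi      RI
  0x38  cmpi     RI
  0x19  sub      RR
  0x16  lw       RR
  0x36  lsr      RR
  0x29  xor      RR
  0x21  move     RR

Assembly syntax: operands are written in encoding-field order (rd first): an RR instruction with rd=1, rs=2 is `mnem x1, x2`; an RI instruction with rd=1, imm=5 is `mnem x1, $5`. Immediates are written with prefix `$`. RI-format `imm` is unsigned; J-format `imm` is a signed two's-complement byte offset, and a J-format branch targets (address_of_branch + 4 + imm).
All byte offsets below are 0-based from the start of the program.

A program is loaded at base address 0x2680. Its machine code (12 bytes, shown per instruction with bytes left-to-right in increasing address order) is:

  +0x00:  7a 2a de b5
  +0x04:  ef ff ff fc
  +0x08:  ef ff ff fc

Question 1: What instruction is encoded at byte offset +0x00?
sbi x8, $2809525

+0x00: 7a 2a de b5 ⇒ word 0x7a2adeb5 (big)
  opcode bits[31:26]=0x1e: sbi/RI
  rd@[25:22]=0x8 ⇒ x8
  imm@[21:0]=0x2adeb5 ⇒ $2809525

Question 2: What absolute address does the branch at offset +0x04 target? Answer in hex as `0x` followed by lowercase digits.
0x2684

+0x04: ef ff ff fc ⇒ word 0xeffffffc (big)
  top 6b → 0x3b → jnz [J]
  imm@[25:0]=0x3fffffc (s26→-4) ⇒ $-4
  target = base 0x2680 + off 0x04 + 4 + imm -4 = 0x2684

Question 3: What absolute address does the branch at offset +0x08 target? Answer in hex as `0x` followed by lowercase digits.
[08] ef ff ff fc → 0xeffffffc
  top 6b → 0x3b → jnz [J]
  [25:0] imm=67108860 (s26→-4) = $-4
  target = base 0x2680 + off 0x08 + 4 + imm -4 = 0x2688

0x2688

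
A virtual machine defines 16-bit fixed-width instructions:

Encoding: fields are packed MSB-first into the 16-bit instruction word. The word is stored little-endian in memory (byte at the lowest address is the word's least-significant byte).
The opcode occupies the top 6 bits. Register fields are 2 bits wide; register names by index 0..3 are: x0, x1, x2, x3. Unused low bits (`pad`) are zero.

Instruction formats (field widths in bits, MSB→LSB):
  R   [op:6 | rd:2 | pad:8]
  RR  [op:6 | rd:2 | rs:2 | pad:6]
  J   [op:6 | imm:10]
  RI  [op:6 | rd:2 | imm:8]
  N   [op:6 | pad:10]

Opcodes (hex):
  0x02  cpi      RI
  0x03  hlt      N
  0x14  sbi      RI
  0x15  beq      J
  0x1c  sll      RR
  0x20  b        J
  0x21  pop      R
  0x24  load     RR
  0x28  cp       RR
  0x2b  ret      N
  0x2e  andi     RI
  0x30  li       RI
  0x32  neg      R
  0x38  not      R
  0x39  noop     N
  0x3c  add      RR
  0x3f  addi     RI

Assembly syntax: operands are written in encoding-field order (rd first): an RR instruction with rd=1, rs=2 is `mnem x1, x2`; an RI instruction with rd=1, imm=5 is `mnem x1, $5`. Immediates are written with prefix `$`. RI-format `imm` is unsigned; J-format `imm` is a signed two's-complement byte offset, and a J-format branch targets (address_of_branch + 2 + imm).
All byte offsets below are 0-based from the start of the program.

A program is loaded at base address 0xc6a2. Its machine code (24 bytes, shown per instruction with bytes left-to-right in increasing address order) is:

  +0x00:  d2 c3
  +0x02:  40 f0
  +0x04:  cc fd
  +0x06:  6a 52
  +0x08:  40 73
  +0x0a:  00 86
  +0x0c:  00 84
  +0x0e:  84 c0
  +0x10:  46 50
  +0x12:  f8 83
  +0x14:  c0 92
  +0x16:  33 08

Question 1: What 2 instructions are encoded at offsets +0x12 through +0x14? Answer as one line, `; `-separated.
off 0x12: read f8 83 as little → 0x83f8
  op=0x83f8>>10=0x20 ⇒ b (J)
  imm@[9:0]=0x3f8 (s10→-8) ⇒ $-8
off 0x14: read c0 92 as little → 0x92c0
  op=0x92c0>>10=0x24 ⇒ load (RR)
  rd@[9:8]=0x2 ⇒ x2
  rs@[7:6]=0x3 ⇒ x3

b $-8; load x2, x3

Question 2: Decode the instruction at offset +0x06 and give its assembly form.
off 0x06: read 6a 52 as little → 0x526a
  top 6b → 0x14 → sbi [RI]
  rd@[9:8]=0x2 ⇒ x2
  imm@[7:0]=0x6a ⇒ $106

sbi x2, $106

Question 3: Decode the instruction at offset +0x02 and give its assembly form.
off 0x02: read 40 f0 as little → 0xf040
  op=0xf040>>10=0x3c ⇒ add (RR)
  rd@[9:8]=0x0 ⇒ x0
  rs@[7:6]=0x1 ⇒ x1

add x0, x1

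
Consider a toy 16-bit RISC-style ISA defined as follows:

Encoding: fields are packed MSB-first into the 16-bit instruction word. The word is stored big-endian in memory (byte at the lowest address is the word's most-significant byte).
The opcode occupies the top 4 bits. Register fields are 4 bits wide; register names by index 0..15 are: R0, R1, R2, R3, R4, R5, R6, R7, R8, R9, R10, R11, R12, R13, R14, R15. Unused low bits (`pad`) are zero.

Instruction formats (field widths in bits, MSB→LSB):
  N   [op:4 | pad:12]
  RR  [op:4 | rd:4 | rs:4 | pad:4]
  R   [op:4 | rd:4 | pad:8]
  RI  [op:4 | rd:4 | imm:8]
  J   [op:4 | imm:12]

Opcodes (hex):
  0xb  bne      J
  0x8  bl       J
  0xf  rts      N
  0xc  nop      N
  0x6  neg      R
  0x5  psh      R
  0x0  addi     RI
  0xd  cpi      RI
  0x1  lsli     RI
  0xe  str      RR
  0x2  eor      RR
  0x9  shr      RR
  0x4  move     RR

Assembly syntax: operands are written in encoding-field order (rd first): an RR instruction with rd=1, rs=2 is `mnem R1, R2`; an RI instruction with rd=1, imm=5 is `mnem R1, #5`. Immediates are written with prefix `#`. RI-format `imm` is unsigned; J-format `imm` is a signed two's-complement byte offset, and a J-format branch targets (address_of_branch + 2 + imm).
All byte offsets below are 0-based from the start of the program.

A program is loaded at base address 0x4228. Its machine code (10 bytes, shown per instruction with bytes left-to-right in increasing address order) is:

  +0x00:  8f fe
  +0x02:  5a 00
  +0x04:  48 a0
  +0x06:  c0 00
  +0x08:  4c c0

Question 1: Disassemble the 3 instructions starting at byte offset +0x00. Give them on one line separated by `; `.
@+00  big-endian(8f fe) = 0x8ffe
  op=0x8ffe>>12=0x8 ⇒ bl (J)
  [11:0] imm=4094 (s12→-2) = #-2
@+02  big-endian(5a 00) = 0x5a00
  op=0x5a00>>12=0x5 ⇒ psh (R)
  [11:8] rd=10 = R10
@+04  big-endian(48 a0) = 0x48a0
  op=0x48a0>>12=0x4 ⇒ move (RR)
  [11:8] rd=8 = R8
  [7:4] rs=10 = R10

bl #-2; psh R10; move R8, R10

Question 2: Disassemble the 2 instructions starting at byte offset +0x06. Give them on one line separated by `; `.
nop; move R12, R12

@+06  big-endian(c0 00) = 0xc000
  op=0xc000>>12=0xc ⇒ nop (N)
@+08  big-endian(4c c0) = 0x4cc0
  op=0x4cc0>>12=0x4 ⇒ move (RR)
  rd: (w>>8)&0xf=0xc → R12
  rs: (w>>4)&0xf=0xc → R12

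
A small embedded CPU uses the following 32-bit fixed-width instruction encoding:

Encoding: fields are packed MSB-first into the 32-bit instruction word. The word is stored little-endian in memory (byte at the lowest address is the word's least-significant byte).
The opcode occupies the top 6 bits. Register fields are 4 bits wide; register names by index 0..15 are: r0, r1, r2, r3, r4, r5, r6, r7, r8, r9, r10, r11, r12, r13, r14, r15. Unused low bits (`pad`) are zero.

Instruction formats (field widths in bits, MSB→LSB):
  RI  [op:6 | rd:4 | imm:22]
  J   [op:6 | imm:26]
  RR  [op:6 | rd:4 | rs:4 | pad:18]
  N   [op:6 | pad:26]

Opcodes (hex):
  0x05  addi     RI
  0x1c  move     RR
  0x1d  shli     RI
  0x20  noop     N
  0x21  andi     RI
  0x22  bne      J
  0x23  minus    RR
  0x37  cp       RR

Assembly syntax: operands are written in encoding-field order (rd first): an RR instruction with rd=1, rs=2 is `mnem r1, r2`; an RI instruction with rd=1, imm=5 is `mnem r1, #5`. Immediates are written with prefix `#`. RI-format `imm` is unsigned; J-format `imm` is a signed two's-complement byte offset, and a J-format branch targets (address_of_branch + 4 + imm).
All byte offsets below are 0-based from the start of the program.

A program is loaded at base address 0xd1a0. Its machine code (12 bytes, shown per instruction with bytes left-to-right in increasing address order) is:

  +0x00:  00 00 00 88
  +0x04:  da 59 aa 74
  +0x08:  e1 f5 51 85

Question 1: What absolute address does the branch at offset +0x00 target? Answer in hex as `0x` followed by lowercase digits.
0xd1a4

+0x00: 00 00 00 88 ⇒ word 0x88000000 (little)
  top 6b → 0x22 → bne [J]
  imm@[25:0]=0x0 ⇒ #0
  target = base 0xd1a0 + off 0x00 + 4 + imm 0 = 0xd1a4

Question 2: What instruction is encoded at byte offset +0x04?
@+04  little-endian(da 59 aa 74) = 0x74aa59da
  top 6b → 0x1d → shli [RI]
  rd: (w>>22)&0xf=0x2 → r2
  imm: (w>>0)&0x3fffff=0x2a59da → #2775514

shli r2, #2775514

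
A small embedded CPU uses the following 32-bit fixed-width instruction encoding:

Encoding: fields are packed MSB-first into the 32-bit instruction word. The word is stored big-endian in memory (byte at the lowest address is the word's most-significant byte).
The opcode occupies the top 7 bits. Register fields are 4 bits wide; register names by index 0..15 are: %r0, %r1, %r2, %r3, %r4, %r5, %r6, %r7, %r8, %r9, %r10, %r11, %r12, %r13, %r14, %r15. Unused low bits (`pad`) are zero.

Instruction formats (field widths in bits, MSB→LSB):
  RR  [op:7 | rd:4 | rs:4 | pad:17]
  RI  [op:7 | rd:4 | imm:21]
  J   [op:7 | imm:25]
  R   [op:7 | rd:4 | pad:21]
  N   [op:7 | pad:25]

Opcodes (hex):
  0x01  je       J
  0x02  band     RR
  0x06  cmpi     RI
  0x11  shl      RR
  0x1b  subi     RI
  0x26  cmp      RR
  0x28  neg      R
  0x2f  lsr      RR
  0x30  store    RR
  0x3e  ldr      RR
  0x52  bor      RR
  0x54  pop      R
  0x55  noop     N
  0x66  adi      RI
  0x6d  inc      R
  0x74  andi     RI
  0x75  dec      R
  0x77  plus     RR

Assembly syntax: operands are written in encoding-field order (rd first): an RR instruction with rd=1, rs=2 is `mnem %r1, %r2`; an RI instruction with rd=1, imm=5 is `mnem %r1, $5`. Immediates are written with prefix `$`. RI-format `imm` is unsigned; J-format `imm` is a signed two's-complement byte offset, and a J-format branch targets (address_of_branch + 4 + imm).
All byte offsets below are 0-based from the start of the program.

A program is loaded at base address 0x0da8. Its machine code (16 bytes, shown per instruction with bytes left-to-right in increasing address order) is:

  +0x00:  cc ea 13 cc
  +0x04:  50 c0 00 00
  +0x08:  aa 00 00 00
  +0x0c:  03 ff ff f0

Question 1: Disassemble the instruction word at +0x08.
off 0x08: read aa 00 00 00 as big → 0xaa000000
  opcode bits[31:25]=0x55: noop/N

noop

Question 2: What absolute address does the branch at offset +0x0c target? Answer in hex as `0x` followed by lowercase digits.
+0x0c: 03 ff ff f0 ⇒ word 0x03fffff0 (big)
  opcode bits[31:25]=0x1: je/J
  imm: (w>>0)&0x1ffffff=0x1fffff0 (s25→-16) → $-16
  target = base 0x0da8 + off 0x0c + 4 + imm -16 = 0x0da8

0x0da8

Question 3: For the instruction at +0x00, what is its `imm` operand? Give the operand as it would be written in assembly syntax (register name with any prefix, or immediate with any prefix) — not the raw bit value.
$660428

[00] cc ea 13 cc → 0xccea13cc
  top 7b → 0x66 → adi [RI]
  rd: (w>>21)&0xf=0x7 → %r7
  imm: (w>>0)&0x1fffff=0xa13cc → $660428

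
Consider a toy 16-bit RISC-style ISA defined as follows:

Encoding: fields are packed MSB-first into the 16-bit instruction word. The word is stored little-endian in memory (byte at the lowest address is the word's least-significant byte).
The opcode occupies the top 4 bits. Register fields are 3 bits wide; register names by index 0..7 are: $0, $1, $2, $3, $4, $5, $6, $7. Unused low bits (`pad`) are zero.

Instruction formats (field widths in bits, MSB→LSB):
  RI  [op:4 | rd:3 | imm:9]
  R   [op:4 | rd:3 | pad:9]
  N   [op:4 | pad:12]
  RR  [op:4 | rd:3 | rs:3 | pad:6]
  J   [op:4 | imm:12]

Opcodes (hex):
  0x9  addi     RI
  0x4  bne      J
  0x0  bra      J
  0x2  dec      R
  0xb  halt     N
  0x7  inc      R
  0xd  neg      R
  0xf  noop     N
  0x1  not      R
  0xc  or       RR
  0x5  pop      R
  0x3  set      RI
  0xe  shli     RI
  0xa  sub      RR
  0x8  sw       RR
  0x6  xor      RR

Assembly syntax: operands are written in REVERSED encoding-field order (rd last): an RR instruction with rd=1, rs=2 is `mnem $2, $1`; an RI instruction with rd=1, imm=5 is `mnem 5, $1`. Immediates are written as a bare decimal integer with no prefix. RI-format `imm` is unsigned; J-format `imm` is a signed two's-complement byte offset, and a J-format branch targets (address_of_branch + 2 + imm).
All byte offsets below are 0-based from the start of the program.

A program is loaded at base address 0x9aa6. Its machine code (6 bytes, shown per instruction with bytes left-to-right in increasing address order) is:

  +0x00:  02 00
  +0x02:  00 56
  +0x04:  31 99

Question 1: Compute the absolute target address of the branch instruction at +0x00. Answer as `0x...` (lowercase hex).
[00] 02 00 → 0x0002
  op=0x0002>>12=0x0 ⇒ bra (J)
  imm@[11:0]=0x2 ⇒ 2
  target = base 0x9aa6 + off 0x00 + 2 + imm 2 = 0x9aaa

0x9aaa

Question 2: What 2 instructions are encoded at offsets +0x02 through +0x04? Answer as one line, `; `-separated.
pop $3; addi 305, $4

[02] 00 56 → 0x5600
  opcode bits[15:12]=0x5: pop/R
  rd@[11:9]=0x3 ⇒ $3
[04] 31 99 → 0x9931
  opcode bits[15:12]=0x9: addi/RI
  rd@[11:9]=0x4 ⇒ $4
  imm@[8:0]=0x131 ⇒ 305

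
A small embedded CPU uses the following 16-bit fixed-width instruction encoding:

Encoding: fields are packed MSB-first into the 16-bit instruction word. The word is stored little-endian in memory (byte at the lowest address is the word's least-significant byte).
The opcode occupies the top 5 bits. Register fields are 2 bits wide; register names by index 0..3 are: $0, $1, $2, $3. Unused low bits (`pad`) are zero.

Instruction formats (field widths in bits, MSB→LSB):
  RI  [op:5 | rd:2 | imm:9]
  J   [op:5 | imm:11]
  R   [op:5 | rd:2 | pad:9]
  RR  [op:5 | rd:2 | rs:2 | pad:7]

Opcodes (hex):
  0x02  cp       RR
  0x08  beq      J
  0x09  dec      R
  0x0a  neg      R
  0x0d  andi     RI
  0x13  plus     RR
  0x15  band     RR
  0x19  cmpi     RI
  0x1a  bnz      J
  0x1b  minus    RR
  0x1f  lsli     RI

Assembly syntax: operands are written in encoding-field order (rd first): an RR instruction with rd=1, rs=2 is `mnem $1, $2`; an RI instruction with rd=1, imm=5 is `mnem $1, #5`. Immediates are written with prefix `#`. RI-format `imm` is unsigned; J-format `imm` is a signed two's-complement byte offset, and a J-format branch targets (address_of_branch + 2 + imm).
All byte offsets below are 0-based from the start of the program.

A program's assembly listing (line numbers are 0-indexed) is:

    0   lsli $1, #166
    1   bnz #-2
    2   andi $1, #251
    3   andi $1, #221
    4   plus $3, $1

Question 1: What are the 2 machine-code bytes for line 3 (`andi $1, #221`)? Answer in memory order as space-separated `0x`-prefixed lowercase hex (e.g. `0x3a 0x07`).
3. andi fields op=0xd:5|rd=1:2|imm=221:9 → word 6addh → dd 6a

0xdd 0x6a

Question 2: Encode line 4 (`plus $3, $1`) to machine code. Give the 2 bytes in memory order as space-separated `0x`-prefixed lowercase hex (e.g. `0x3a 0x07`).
L4: plus op=0x13:5|rd=3:2|rs=1:2|pad=0:7 ⇒ 0x9e80 ⇒ little 80 9e

0x80 0x9e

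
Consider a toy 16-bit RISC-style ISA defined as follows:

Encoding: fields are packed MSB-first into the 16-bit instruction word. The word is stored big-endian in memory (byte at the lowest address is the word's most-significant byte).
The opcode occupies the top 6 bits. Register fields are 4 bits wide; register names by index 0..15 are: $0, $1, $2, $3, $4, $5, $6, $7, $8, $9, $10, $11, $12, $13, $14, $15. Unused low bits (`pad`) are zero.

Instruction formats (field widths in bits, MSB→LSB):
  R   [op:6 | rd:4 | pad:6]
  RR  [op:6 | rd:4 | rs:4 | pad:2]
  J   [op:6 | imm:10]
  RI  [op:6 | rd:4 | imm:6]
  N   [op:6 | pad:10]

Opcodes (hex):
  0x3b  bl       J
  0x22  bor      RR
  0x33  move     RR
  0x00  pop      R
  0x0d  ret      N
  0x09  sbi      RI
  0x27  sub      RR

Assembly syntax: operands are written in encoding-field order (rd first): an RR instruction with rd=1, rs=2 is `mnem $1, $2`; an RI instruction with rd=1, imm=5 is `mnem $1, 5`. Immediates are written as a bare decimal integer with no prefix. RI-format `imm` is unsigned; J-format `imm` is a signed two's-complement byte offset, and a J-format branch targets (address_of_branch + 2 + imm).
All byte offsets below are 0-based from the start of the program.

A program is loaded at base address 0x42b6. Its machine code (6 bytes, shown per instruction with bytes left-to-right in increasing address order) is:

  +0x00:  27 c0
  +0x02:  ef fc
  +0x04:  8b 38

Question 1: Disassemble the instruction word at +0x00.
sbi $15, 0

off 0x00: read 27 c0 as big → 0x27c0
  top 6b → 0x9 → sbi [RI]
  [9:6] rd=15 = $15
  [5:0] imm=0 = 0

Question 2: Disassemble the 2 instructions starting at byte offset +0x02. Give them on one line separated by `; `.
@+02  big-endian(ef fc) = 0xeffc
  opcode bits[15:10]=0x3b: bl/J
  imm: (w>>0)&0x3ff=0x3fc (s10→-4) → -4
@+04  big-endian(8b 38) = 0x8b38
  opcode bits[15:10]=0x22: bor/RR
  rd: (w>>6)&0xf=0xc → $12
  rs: (w>>2)&0xf=0xe → $14

bl -4; bor $12, $14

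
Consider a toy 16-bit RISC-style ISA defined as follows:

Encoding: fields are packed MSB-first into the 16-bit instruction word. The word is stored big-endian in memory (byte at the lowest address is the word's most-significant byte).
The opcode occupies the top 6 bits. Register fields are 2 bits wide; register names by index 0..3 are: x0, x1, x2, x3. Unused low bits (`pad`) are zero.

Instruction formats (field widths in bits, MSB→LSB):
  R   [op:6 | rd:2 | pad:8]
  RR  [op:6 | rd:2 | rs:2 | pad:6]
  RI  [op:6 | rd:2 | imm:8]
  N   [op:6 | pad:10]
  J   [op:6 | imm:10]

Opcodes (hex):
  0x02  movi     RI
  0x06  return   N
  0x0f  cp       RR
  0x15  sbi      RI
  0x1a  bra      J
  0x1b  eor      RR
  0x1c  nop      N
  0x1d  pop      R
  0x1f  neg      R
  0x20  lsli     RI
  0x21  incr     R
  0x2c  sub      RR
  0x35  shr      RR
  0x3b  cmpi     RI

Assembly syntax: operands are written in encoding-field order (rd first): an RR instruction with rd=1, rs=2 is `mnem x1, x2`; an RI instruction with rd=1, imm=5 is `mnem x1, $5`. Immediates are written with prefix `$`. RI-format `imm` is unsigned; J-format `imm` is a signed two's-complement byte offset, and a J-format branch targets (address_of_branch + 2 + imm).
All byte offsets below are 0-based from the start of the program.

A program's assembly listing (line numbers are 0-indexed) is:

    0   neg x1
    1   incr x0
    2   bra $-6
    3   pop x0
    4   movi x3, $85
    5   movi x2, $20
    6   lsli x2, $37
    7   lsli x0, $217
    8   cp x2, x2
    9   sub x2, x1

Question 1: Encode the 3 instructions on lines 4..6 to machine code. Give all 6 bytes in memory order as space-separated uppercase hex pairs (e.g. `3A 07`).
0B 55 0A 14 82 25

line 4 (movi): pack op=0x2:6|rd=3:2|imm=85:8 = 0x0b55; big→ 0b 55
line 5 (movi): pack op=0x2:6|rd=2:2|imm=20:8 = 0x0a14; big→ 0a 14
line 6 (lsli): pack op=0x20:6|rd=2:2|imm=37:8 = 0x8225; big→ 82 25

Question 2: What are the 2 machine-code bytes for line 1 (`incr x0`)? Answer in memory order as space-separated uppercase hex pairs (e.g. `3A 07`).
1. incr fields op=0x21:6|rd=0:2|pad=0:8 → word 8400h → 84 00

84 00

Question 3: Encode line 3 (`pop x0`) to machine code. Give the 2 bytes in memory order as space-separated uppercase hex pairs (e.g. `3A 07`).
74 00

3. pop fields op=0x1d:6|rd=0:2|pad=0:8 → word 7400h → 74 00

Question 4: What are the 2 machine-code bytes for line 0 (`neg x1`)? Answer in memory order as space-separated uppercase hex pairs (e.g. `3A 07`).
7D 00

L0: neg op=0x1f:6|rd=1:2|pad=0:8 ⇒ 0x7d00 ⇒ big 7d 00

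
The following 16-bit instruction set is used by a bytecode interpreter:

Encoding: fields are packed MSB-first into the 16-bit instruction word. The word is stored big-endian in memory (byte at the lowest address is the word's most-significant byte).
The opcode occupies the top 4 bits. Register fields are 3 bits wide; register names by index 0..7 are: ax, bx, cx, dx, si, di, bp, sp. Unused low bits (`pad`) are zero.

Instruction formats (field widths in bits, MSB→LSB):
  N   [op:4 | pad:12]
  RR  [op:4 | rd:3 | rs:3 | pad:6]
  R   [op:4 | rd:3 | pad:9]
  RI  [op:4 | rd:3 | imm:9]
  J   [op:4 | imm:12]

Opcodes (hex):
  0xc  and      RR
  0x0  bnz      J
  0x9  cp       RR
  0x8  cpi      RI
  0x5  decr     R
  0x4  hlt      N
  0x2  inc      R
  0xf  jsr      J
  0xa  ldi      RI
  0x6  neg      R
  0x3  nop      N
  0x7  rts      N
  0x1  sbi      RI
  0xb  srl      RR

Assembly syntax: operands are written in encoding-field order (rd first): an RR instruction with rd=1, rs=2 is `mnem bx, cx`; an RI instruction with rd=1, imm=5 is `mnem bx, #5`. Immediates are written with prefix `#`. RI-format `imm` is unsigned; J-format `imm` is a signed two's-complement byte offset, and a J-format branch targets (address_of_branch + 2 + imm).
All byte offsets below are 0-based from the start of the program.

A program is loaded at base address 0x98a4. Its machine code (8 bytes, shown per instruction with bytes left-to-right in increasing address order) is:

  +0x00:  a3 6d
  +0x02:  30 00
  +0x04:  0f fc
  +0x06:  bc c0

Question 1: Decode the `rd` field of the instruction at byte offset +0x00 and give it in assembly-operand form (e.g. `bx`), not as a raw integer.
bx

+0x00: a3 6d ⇒ word 0xa36d (big)
  opcode bits[15:12]=0xa: ldi/RI
  rd@[11:9]=0x1 ⇒ bx
  imm@[8:0]=0x16d ⇒ #365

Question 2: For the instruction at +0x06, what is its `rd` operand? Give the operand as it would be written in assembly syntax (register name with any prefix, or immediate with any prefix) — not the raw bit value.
off 0x06: read bc c0 as big → 0xbcc0
  opcode bits[15:12]=0xb: srl/RR
  [11:9] rd=6 = bp
  [8:6] rs=3 = dx

bp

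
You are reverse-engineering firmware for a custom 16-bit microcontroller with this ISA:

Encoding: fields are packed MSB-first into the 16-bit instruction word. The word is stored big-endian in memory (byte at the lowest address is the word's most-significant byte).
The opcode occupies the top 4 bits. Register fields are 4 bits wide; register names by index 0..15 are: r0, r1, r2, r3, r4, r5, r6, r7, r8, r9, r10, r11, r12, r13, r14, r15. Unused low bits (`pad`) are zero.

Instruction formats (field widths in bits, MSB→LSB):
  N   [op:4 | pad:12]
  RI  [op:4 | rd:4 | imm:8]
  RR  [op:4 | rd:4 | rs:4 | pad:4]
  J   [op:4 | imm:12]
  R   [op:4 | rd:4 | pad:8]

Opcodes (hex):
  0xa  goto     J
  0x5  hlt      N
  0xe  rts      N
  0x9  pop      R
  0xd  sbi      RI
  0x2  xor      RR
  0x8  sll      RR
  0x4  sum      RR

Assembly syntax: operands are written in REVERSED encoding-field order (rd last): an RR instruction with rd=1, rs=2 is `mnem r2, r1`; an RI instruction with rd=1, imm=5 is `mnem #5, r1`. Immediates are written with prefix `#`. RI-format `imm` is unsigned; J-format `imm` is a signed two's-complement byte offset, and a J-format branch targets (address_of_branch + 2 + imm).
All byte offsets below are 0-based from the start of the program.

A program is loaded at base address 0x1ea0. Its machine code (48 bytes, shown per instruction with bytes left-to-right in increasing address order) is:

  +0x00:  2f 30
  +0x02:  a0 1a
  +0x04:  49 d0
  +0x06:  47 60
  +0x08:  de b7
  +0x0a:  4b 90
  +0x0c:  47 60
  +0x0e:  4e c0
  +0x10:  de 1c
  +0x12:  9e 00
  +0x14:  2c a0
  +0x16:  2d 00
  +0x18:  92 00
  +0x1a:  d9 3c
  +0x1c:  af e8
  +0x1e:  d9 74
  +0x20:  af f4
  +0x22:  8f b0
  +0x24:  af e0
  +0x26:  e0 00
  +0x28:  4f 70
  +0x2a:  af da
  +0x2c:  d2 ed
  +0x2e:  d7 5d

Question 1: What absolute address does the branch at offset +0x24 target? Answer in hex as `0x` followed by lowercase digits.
0x1ea6

@+24  big-endian(af e0) = 0xafe0
  opcode bits[15:12]=0xa: goto/J
  imm: (w>>0)&0xfff=0xfe0 (s12→-32) → #-32
  target = base 0x1ea0 + off 0x24 + 2 + imm -32 = 0x1ea6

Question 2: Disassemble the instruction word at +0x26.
@+26  big-endian(e0 00) = 0xe000
  top 4b → 0xe → rts [N]

rts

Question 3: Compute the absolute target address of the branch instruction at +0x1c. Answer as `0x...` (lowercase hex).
@+1c  big-endian(af e8) = 0xafe8
  opcode bits[15:12]=0xa: goto/J
  [11:0] imm=4072 (s12→-24) = #-24
  target = base 0x1ea0 + off 0x1c + 2 + imm -24 = 0x1ea6

0x1ea6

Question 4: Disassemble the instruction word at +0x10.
off 0x10: read de 1c as big → 0xde1c
  top 4b → 0xd → sbi [RI]
  rd: (w>>8)&0xf=0xe → r14
  imm: (w>>0)&0xff=0x1c → #28

sbi #28, r14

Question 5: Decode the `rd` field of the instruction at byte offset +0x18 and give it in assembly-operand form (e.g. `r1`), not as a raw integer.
+0x18: 92 00 ⇒ word 0x9200 (big)
  op=0x9200>>12=0x9 ⇒ pop (R)
  rd@[11:8]=0x2 ⇒ r2

r2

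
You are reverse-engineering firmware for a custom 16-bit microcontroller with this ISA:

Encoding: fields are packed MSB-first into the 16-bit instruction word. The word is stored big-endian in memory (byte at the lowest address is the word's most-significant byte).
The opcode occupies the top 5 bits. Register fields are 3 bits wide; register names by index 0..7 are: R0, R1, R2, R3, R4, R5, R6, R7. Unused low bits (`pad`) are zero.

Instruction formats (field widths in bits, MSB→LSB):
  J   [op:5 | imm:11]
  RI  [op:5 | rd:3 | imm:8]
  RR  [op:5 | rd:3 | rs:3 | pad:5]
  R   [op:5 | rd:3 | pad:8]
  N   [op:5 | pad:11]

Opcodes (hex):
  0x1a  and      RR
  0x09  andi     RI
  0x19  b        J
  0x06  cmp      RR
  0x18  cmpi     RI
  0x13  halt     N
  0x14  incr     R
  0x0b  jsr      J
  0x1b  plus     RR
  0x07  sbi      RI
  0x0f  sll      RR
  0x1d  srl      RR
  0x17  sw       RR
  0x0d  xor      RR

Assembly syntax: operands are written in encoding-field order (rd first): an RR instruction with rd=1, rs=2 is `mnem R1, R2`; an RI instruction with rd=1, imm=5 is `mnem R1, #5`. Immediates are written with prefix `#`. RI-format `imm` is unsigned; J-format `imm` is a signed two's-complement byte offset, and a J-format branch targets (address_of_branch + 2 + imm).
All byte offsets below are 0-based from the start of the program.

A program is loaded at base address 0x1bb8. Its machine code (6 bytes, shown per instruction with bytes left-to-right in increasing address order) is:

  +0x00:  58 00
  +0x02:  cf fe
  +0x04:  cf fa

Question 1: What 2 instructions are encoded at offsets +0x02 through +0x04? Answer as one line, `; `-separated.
@+02  big-endian(cf fe) = 0xcffe
  opcode bits[15:11]=0x19: b/J
  [10:0] imm=2046 (s11→-2) = #-2
@+04  big-endian(cf fa) = 0xcffa
  opcode bits[15:11]=0x19: b/J
  [10:0] imm=2042 (s11→-6) = #-6

b #-2; b #-6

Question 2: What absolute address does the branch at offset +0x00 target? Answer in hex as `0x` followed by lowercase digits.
0x1bba

+0x00: 58 00 ⇒ word 0x5800 (big)
  top 5b → 0xb → jsr [J]
  imm: (w>>0)&0x7ff=0x0 → #0
  target = base 0x1bb8 + off 0x00 + 2 + imm 0 = 0x1bba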